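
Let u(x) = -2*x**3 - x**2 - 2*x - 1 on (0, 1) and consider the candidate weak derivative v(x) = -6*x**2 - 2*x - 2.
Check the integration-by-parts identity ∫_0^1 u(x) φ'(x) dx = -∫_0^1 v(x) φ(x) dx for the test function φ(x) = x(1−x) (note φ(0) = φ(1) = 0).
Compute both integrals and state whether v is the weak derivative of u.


LHS = 4/5, RHS = 4/5. Yes, v = u' weakly.

u(x) = -2*x**3 - x**2 - 2*x - 1, classical derivative u'(x) = -6*x**2 - 2*x - 2.
φ(x) = x(1−x), so φ'(x) = 1 - 2*x.
Note φ(0) = φ(1) = 0, so the boundary term u·φ vanishes.
LHS = ∫_0^1 u(x) φ'(x) dx = ∫_0^1 (4*x^4 + 3*x^2 - 1) dx. Term by term:
  ∫_0^1 4*x^4 dx = 4/5;  ∫_0^1 3*x^2 dx = 1;  ∫_0^1 -1 dx = -1.
Sum: 4/5 + 1 − 1 = 4/5.
So LHS = 4/5.
∫_0^1 v(x) φ(x) dx = ∫_0^1 (6*x^4 - 4*x^3 - 2*x) dx. Term by term:
  ∫_0^1 6*x^4 dx = 6/5;  ∫_0^1 -4*x^3 dx = -1;  ∫_0^1 -2*x dx = -1.
Sum: 6/5 − 1 − 1 = -4/5.
So RHS = -∫_0^1 v(x) φ(x) dx = 4/5.
LHS = RHS, so the identity holds for this test φ.
Moreover u is smooth here and v(x) = u'(x) = -6*x**2 - 2*x - 2 pointwise, so the identity holds for every test function. Hence v is the weak derivative of u.


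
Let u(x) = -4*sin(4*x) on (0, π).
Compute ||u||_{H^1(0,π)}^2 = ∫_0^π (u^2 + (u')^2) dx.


||u||_{H^1(0,π)}^2 = 136*π

u'(x) = -16*cos(4*x).
Expand u² and (u')² and integrate term by term on (0, π), using: for integers n ≥ 1, ∫_0^π sin²(nx) dx = ∫_0^π cos²(nx) dx = π/2; for n ≠ n', ∫_0^π sin(nx)sin(n'x) dx = ∫_0^π cos(nx)cos(n'x) dx = 0; and by product-to-sum, ∫_0^π sin(nx)cos(n'x) dx = ½∫_0^π [sin((n+n')x) + sin((n−n')x)] dx, which is 0 when n+n' is even and 2n/(n²−n'²) when n+n' is odd (it need not vanish on (0, π)).
  u² squared terms: (-4)²·∫sin(4x)² dx = 16·π/2 = 8*π.
  So ∫_0^π u² dx = 8*π.
  (u')² squared terms: (-16)²·∫cos(4x)² dx = 256·π/2 = 128*π.
  So ∫_0^π (u')² dx = 128*π.
||u||_{H^1}^2 = (8*π) + (128*π) = 136*π.


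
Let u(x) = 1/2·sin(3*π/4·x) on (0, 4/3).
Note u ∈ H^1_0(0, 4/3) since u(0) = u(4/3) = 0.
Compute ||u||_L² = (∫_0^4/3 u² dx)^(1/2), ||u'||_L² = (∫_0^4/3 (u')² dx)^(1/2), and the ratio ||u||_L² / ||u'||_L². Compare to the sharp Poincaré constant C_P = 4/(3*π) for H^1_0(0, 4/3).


||u||_L² / ||u'||_L² = 4/(3*π) = C_P.

u(x) = 1/2·sin(3*π/4·x), so u'(x) = 3*π*cos(3*π*x/4)/8.
Writing u(x) = A·sin(kπx/L) with A = 1/2 and k = 1, use ∫_0^L sin²(kπx/L) dx = L/2 and ∫_0^L cos²(kπx/L) dx = L/2.
u² = 1/4·sin²(3*π/4·x) and (u')² = 9*π^2/64·cos²(3*π/4·x), and each of sin², cos² integrates to L/2 = 2/3 over (0, 4/3).
∫_0^4/3 u² dx = 1/6, so ||u||_L² = sqrt(6)/6.
∫_0^4/3 (u')² dx = 3*π^2/32, so ||u'||_L² = sqrt(6)*π/8.
Ratio ||u||_L² / ||u'||_L² = 4/(3*π).
Sharp Poincaré constant on H^1_0(0, 4/3) is C_P = L/π = 4/(3*π), achieved by sin(3*π/4·x).
This is the k = 1 eigenfunction (up to amplitude), so the ratio equals the sharp Poincaré constant exactly.


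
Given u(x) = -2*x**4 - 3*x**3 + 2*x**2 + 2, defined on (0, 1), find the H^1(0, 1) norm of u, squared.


||u||_{H^1}^2 = 16903/630

The H^1 norm (squared) on an interval (0, L) is
  ||u||_{H^1}^2 = ∫_0^L u(x)^2 dx + ∫_0^L u'(x)^2 dx.
Compute u'(x) = -8*x**3 - 9*x**2 + 4*x.
Then u(x)^2 = 4*x**8 + 12*x**7 + x**6 - 12*x**5 - 4*x**4 - 12*x**3 + 8*x**2 + 4 and u'(x)^2 = 64*x**6 + 144*x**5 + 17*x**4 - 72*x**3 + 16*x**2.
Integrate each monomial from 0 to 1 using ∫_0^1 c·x^n dx = c·1^(n+1)/(n+1):
  ∫_0^1 u(x)^2 dx = ∫_0^1 (4*x^8 + 12*x^7 + x^6 - 12*x^5 - 4*x^4 - 12*x^3 + 8*x^2 + 4) dx. Term by term:
    ∫_0^1 4*x^8 dx = 4/9;  ∫_0^1 12*x^7 dx = 3/2;  ∫_0^1 x^6 dx = 1/7;
    ∫_0^1 -12*x^5 dx = -2;  ∫_0^1 -4*x^4 dx = -4/5;  ∫_0^1 -12*x^3 dx = -3;
    ∫_0^1 8*x^2 dx = 8/3;  ∫_0^1 4 dx = 4.
  Sum: 4/9 + 3/2 + 1/7 − 2 − 4/5 − 3 + 8/3 + 4 = 1861/630.
  ∫_0^1 u'(x)^2 dx = ∫_0^1 (64*x^6 + 144*x^5 + 17*x^4 - 72*x^3 + 16*x^2) dx. Term by term:
    ∫_0^1 64*x^6 dx = 64/7;  ∫_0^1 144*x^5 dx = 24;  ∫_0^1 17*x^4 dx = 17/5;
    ∫_0^1 -72*x^3 dx = -18;  ∫_0^1 16*x^2 dx = 16/3.
  Sum: 64/7 + 24 + 17/5 − 18 + 16/3 = 2507/105.
Adding: ||u||_{H^1}^2 = 1861/630 + 2507/105 = 16903/630.


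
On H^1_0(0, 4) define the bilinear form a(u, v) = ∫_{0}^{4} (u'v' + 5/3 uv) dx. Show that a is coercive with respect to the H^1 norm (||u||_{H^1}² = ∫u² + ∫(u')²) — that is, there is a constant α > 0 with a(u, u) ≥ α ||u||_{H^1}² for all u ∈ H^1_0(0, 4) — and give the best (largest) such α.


α = 1

Coercivity of a(·,·) on H^1_0(0, 4) means a(u, u) ≥ α ||u||_{H^1}² for every u ∈ H^1_0.
The interval has length L = 4, and Poincaré/coercivity depend only on L. Here a(u, u) = ∫(u')² + (5/3)·∫u².
Here c = 5/3 ≥ 1, so a(u,u) = ∫(u')² + c∫u² ≥ ∫(u')² + ∫u² = ||u||_{H^1}², i.e. α = 1 works. No larger α is possible: a(u,u) ≥ α||u||_{H^1}² means (1−α)∫(u')² ≥ (α−c)∫u², and for the modes u_n = sin(nπ(x−x₀)/L) (x₀ the left endpoint) one has ∫u_n²/∫(u_n')² = (L/(nπ))² → 0, so a(u_n,u_n)/||u_n||_{H^1}² → 1. Hence the optimal constant is α = 1.
Therefore α = 1.


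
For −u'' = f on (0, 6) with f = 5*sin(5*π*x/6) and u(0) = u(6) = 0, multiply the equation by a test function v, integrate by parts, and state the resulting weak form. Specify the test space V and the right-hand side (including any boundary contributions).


V = H^1_0(0, 6) (so v(0) = v(6) = 0); weak form: ∫_0^6 u'v' dx = ∫_0^6 (5*sin(5*π*x/6)) v dx for all v ∈ V.

Multiply both sides by a test function v and integrate from 0 to 6:
  ∫_0^6 −u''(x) v(x) dx = ∫_0^6 f(x) v(x) dx.
Integrate the LHS by parts once:
  ∫_0^6 −u'' v dx = −[u'(x) v(x)]_0^6 + ∫_0^6 u'(x) v'(x) dx.
Thus ∫_0^6 u'(x) v'(x) dx = ∫_0^6 f(x) v(x) dx + [u'(x) v(x)]_0^6.
Choose V so that boundary terms are either known or forced to vanish.
u is Dirichlet: u(0) = u(6) = 0. Let V = H^1_0(0, 6); then v(0) = v(6) = 0, and [u' v]_0^6 = 0.
Weak formulation: find u (satisfying any essential BC) such that ∫_0^6 u'(x) v'(x) dx = ∫_0^6 f v dx for all v ∈ V.
Substituting f(x) = 5*sin(5*π*x/6), the right-hand side is ∫_0^6 (5*sin(5*π*x/6)) v dx.


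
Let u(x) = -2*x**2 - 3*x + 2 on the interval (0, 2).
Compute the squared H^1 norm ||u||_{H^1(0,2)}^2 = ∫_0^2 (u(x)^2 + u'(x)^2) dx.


||u||_{H^1}^2 = 2534/15

The H^1 norm (squared) on an interval (0, L) is
  ||u||_{H^1}^2 = ∫_0^L u(x)^2 dx + ∫_0^L u'(x)^2 dx.
Compute u'(x) = -4*x - 3.
Then u(x)^2 = 4*x**4 + 12*x**3 + x**2 - 12*x + 4 and u'(x)^2 = 16*x**2 + 24*x + 9.
Integrate each monomial from 0 to 2 using ∫_0^2 c·x^n dx = c·2^(n+1)/(n+1):
  ∫_0^2 u(x)^2 dx = ∫_0^2 (4*x^4 + 12*x^3 + x^2 - 12*x + 4) dx. Term by term:
    ∫_0^2 4*x^4 dx = 128/5;  ∫_0^2 12*x^3 dx = 48;  ∫_0^2 x^2 dx = 8/3;
    ∫_0^2 -12*x dx = -24;  ∫_0^2 4 dx = 8.
  Sum: 128/5 + 48 + 8/3 − 24 + 8 = 904/15.
  ∫_0^2 u'(x)^2 dx = ∫_0^2 (16*x^2 + 24*x + 9) dx. Term by term:
    ∫_0^2 16*x^2 dx = 128/3;  ∫_0^2 24*x dx = 48;  ∫_0^2 9 dx = 18.
  Sum: 128/3 + 48 + 18 = 326/3.
Adding: ||u||_{H^1}^2 = 904/15 + 326/3 = 2534/15.


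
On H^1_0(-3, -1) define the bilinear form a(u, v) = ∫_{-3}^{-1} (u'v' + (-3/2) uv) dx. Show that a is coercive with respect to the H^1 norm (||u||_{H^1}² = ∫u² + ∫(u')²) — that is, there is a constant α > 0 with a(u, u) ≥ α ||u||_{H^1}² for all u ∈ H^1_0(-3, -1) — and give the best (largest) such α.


α = (-6 + π^2)/(4 + π^2)

Coercivity of a(·,·) on H^1_0(-3, -1) means a(u, u) ≥ α ||u||_{H^1}² for every u ∈ H^1_0.
The interval has length L = 2, and Poincaré/coercivity depend only on L. Here a(u, u) = ∫(u')² + (-3/2)·∫u².
Here c = -3/2 < 0 with |c| < (π/L)² = π^2/4, so coercivity still holds. The condition a(u,u) ≥ α||u||_{H^1}² reads (1−α)∫(u')² ≥ (α−c)∫u². Any admissible α is ≤ 1 (rapidly oscillating u have ∫u²/∫(u')² → 0), and α = 1 would force 0 ≥ (1−c)∫u², impossible since c < 1; so 1−α > 0. By the sharp Poincaré inequality on H^1_0 of an interval of length L, ∫(u')² ≥ (π/L)²∫u² with equality for the first sine mode sin(π(x−x₀)/L) (x₀ the left endpoint), so the inequality holds for all u iff (1−α)(π/L)² ≥ α − c, i.e. α ≤ ((π/L)² + c)/((π/L)² + 1) = (1 + c(L/π)²)/(1 + (L/π)²). (Direct route, valid since c ≤ 0: Poincaré gives c∫u² ≥ c(L/π)²∫(u')², so a(u,u) ≥ (1 + c(L/π)²)∫(u')², while ||u||_{H^1}² ≤ (1 + (L/π)²)∫(u')²; dividing yields the same α.) With (π/L)² = π^2/4 and c = -3/2, the largest admissible constant is α = ((π/L)² + c)/((π/L)² + 1).
Simplifying, α = (-6 + π^2)/(4 + π^2).


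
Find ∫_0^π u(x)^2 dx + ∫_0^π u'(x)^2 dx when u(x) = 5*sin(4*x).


||u||_{H^1(0,π)}^2 = 425*π/2

u'(x) = 20*cos(4*x).
Expand u² and (u')² and integrate term by term on (0, π), using: for integers n ≥ 1, ∫_0^π sin²(nx) dx = ∫_0^π cos²(nx) dx = π/2; for n ≠ n', ∫_0^π sin(nx)sin(n'x) dx = ∫_0^π cos(nx)cos(n'x) dx = 0; and by product-to-sum, ∫_0^π sin(nx)cos(n'x) dx = ½∫_0^π [sin((n+n')x) + sin((n−n')x)] dx, which is 0 when n+n' is even and 2n/(n²−n'²) when n+n' is odd (it need not vanish on (0, π)).
  u² squared terms: (5)²·∫sin(4x)² dx = 25·π/2 = 25*π/2.
  So ∫_0^π u² dx = 25*π/2.
  (u')² squared terms: (20)²·∫cos(4x)² dx = 400·π/2 = 200*π.
  So ∫_0^π (u')² dx = 200*π.
||u||_{H^1}^2 = (25*π/2) + (200*π) = 425*π/2.


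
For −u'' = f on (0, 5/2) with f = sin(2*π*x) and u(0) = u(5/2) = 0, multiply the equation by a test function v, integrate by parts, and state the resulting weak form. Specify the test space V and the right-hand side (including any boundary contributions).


V = H^1_0(0, 5/2) (so v(0) = v(5/2) = 0); weak form: ∫_0^5/2 u'v' dx = ∫_0^5/2 (sin(2*π*x)) v dx for all v ∈ V.

Multiply both sides by a test function v and integrate from 0 to 5/2:
  ∫_0^5/2 −u''(x) v(x) dx = ∫_0^5/2 f(x) v(x) dx.
Integrate the LHS by parts once:
  ∫_0^5/2 −u'' v dx = −[u'(x) v(x)]_0^5/2 + ∫_0^5/2 u'(x) v'(x) dx.
Thus ∫_0^5/2 u'(x) v'(x) dx = ∫_0^5/2 f(x) v(x) dx + [u'(x) v(x)]_0^5/2.
Choose V so that boundary terms are either known or forced to vanish.
u is Dirichlet: u(0) = u(5/2) = 0. Let V = H^1_0(0, 5/2); then v(0) = v(5/2) = 0, and [u' v]_0^5/2 = 0.
Weak formulation: find u (satisfying any essential BC) such that ∫_0^5/2 u'(x) v'(x) dx = ∫_0^5/2 f v dx for all v ∈ V.
Substituting f(x) = sin(2*π*x), the right-hand side is ∫_0^5/2 (sin(2*π*x)) v dx.


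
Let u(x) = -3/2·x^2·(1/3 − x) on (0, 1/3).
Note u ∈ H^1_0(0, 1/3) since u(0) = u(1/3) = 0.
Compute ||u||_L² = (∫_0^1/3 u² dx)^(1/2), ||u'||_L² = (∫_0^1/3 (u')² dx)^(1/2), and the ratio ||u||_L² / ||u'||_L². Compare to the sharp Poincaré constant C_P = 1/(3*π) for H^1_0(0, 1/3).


||u||_L² / ||u'||_L² = sqrt(14)/42 < C_P = 1/(3*π).

u(x) = -3/2·x^2·(1/3 − x), so u'(x) = x*(9*x - 2)/2.
u(x) = -3/2·x^2·(1/3 − x) vanishes at x = 0 and x = 1/3, so u ∈ H^1_0(0, 1/3). Differentiate via the product rule and integrate the resulting polynomials term by term.
  ∫_0^1/3 u² dx = ∫_0^1/3 (9*x^6/4 - 3*x^5/2 + x^4/4) dx. Term by term:
    ∫_0^1/3 9*x^6/4 dx = 1/6804;  ∫_0^1/3 -3*x^5/2 dx = -1/2916;  ∫_0^1/3 x^4/4 dx = 1/4860.
  Sum: 1/6804 − 1/2916 + 1/4860 = 1/102060.
  ∫_0^1/3 (u')² dx = ∫_0^1/3 (81*x^4/4 - 9*x^3 + x^2) dx. Term by term:
    ∫_0^1/3 81*x^4/4 dx = 1/60;  ∫_0^1/3 -9*x^3 dx = -1/36;  ∫_0^1/3 x^2 dx = 1/81.
  Sum: 1/60 − 1/36 + 1/81 = 1/810.
∫_0^1/3 u² dx = 1/102060, so ||u||_L² = sqrt(35)/1890.
∫_0^1/3 (u')² dx = 1/810, so ||u'||_L² = sqrt(10)/90.
Ratio ||u||_L² / ||u'||_L² = sqrt(14)/42.
Sharp Poincaré constant on H^1_0(0, 1/3) is C_P = L/π = 1/(3*π), achieved by sin(3*π·x).
A polynomial bump cannot attain the sharp Poincaré constant (only the first sine eigenfunction does), so the ratio is strictly less than C_P, consistent with ||u||_L² ≤ C_P ||u'||_L².


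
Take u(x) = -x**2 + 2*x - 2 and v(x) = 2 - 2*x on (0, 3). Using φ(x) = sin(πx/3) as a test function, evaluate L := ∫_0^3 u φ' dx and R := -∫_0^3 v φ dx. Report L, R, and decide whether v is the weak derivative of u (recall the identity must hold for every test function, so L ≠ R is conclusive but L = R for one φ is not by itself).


LHS = 6/π, RHS = 6/π. Yes, v = u' weakly.

u(x) = -x**2 + 2*x - 2, classical derivative u'(x) = 2 - 2*x.
φ(x) = sin(πx/3), so φ'(x) = π*cos(π*x/3)/3.
Note φ(0) = φ(3) = 0, so the boundary term u·φ vanishes.
LHS = ∫_0^3 u(x) φ'(x) dx = ∫_0^3 (-π*x^2*cos(π*x/3)/3 + 2*π*x*cos(π*x/3)/3 - 2*π*cos(π*x/3)/3) dx. Term by term:
  ∫_0^3 -2*π*cos(π*x/3)/3 dx = 0;  ∫_0^3 -π*x^2*cos(π*x/3)/3 dx = 18/π;  ∫_0^3 2*π*x*cos(π*x/3)/3 dx = -12/π.
Sum: 0 + 18/π − 12/π = 6/π.
So LHS = 6/π.
∫_0^3 v(x) φ(x) dx = ∫_0^3 (-2*x*sin(π*x/3) + 2*sin(π*x/3)) dx. Term by term:
  ∫_0^3 2*sin(π*x/3) dx = 12/π;  ∫_0^3 -2*x*sin(π*x/3) dx = -18/π.
Sum: 12/π − 18/π = -6/π.
So RHS = -∫_0^3 v(x) φ(x) dx = 6/π.
LHS = RHS, so the identity holds for this test φ.
Moreover u is smooth here and v(x) = u'(x) = 2 - 2*x pointwise, so the identity holds for every test function. Hence v is the weak derivative of u.


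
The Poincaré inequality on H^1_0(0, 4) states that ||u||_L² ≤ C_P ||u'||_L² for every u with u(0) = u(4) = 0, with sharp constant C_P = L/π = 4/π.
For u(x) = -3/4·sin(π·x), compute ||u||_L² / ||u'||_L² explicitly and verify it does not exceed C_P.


||u||_L² / ||u'||_L² = 1/π < C_P = 4/π.

u(x) = -3/4·sin(π·x), so u'(x) = -3*π*cos(π*x)/4.
Writing u(x) = A·sin(kπx/L) with A = -3/4 and k = 4, use ∫_0^L sin²(kπx/L) dx = L/2 and ∫_0^L cos²(kπx/L) dx = L/2.
u² = 9/16·sin²(π·x) and (u')² = 9*π^2/16·cos²(π·x), and each of sin², cos² integrates to L/2 = 2 over (0, 4).
∫_0^4 u² dx = 9/8, so ||u||_L² = 3*sqrt(2)/4.
∫_0^4 (u')² dx = 9*π^2/8, so ||u'||_L² = 3*sqrt(2)*π/4.
Ratio ||u||_L² / ||u'||_L² = 1/π.
Sharp Poincaré constant on H^1_0(0, 4) is C_P = L/π = 4/π, achieved by sin(π/4·x).
This is the k = 4 harmonic; the ratio L/(kπ) is strictly less than C_P = L/π, consistent with the sharp inequality ||u||_L² ≤ C_P ||u'||_L².


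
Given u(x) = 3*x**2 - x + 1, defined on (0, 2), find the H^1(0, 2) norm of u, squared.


||u||_{H^1}^2 = 1864/15

The H^1 norm (squared) on an interval (0, L) is
  ||u||_{H^1}^2 = ∫_0^L u(x)^2 dx + ∫_0^L u'(x)^2 dx.
Compute u'(x) = 6*x - 1.
Then u(x)^2 = 9*x**4 - 6*x**3 + 7*x**2 - 2*x + 1 and u'(x)^2 = 36*x**2 - 12*x + 1.
Integrate each monomial from 0 to 2 using ∫_0^2 c·x^n dx = c·2^(n+1)/(n+1):
  ∫_0^2 u(x)^2 dx = ∫_0^2 (9*x^4 - 6*x^3 + 7*x^2 - 2*x + 1) dx. Term by term:
    ∫_0^2 9*x^4 dx = 288/5;  ∫_0^2 -6*x^3 dx = -24;  ∫_0^2 7*x^2 dx = 56/3;
    ∫_0^2 -2*x dx = -4;  ∫_0^2 1 dx = 2.
  Sum: 288/5 − 24 + 56/3 − 4 + 2 = 754/15.
  ∫_0^2 u'(x)^2 dx = ∫_0^2 (36*x^2 - 12*x + 1) dx. Term by term:
    ∫_0^2 36*x^2 dx = 96;  ∫_0^2 -12*x dx = -24;  ∫_0^2 1 dx = 2.
  Sum: 96 − 24 + 2 = 74.
Adding: ||u||_{H^1}^2 = 754/15 + 74 = 1864/15.


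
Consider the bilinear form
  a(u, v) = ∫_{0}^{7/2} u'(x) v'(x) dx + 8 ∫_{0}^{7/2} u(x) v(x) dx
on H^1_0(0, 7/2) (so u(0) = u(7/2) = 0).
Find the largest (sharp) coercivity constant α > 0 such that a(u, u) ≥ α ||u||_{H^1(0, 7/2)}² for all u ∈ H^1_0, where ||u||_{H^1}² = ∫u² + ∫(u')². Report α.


α = 1

Coercivity of a(·,·) on H^1_0(0, 7/2) means a(u, u) ≥ α ||u||_{H^1}² for every u ∈ H^1_0.
The interval has length L = 7/2, and Poincaré/coercivity depend only on L. Here a(u, u) = ∫(u')² + (8)·∫u².
Here c = 8 ≥ 1, so a(u,u) = ∫(u')² + c∫u² ≥ ∫(u')² + ∫u² = ||u||_{H^1}², i.e. α = 1 works. No larger α is possible: a(u,u) ≥ α||u||_{H^1}² means (1−α)∫(u')² ≥ (α−c)∫u², and for the modes u_n = sin(nπ(x−x₀)/L) (x₀ the left endpoint) one has ∫u_n²/∫(u_n')² = (L/(nπ))² → 0, so a(u_n,u_n)/||u_n||_{H^1}² → 1. Hence the optimal constant is α = 1.
Therefore α = 1.


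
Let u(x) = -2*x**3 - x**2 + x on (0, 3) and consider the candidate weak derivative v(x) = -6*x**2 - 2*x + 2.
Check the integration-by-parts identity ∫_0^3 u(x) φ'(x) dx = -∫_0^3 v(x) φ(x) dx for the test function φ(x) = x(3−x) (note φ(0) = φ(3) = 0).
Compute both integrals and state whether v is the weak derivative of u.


LHS = 819/10, RHS = 387/5. No, v is not the weak derivative of u.

u(x) = -2*x**3 - x**2 + x, classical derivative u'(x) = -6*x**2 - 2*x + 1.
φ(x) = x(3−x), so φ'(x) = 3 - 2*x.
Note φ(0) = φ(3) = 0, so the boundary term u·φ vanishes.
LHS = ∫_0^3 u(x) φ'(x) dx = ∫_0^3 (4*x^4 - 4*x^3 - 5*x^2 + 3*x) dx. Term by term:
  ∫_0^3 4*x^4 dx = 972/5;  ∫_0^3 -4*x^3 dx = -81;  ∫_0^3 -5*x^2 dx = -45;
  ∫_0^3 3*x dx = 27/2.
Sum: 972/5 − 81 − 45 + 27/2 = 819/10.
So LHS = 819/10.
∫_0^3 v(x) φ(x) dx = ∫_0^3 (6*x^4 - 16*x^3 - 8*x^2 + 6*x) dx. Term by term:
  ∫_0^3 6*x^4 dx = 1458/5;  ∫_0^3 -16*x^3 dx = -324;  ∫_0^3 -8*x^2 dx = -72;
  ∫_0^3 6*x dx = 27.
Sum: 1458/5 − 324 − 72 + 27 = -387/5.
So RHS = -∫_0^3 v(x) φ(x) dx = 387/5.
LHS − RHS = 9/2 ≠ 0, so the identity fails.
(For a valid weak derivative the identity must hold for EVERY test function, in particular this one. The failure shows v is NOT the weak derivative of u.)
Correct weak derivative would be u'(x) = -6*x**2 - 2*x + 1.


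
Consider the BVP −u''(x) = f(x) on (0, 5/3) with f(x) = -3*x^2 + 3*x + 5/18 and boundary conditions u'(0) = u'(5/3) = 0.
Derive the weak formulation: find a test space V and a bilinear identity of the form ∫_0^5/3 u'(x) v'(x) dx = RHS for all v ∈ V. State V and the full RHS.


V = H^1(0, 5/3) (no boundary constraint on v; u is determined up to an additive constant); weak form: ∫_0^5/3 u'v' dx = ∫_0^5/3 (-3*x^2 + 3*x + 5/18) v dx for all v ∈ V.

Multiply both sides by a test function v and integrate from 0 to 5/3:
  ∫_0^5/3 −u''(x) v(x) dx = ∫_0^5/3 f(x) v(x) dx.
Integrate the LHS by parts once:
  ∫_0^5/3 −u'' v dx = −[u'(x) v(x)]_0^5/3 + ∫_0^5/3 u'(x) v'(x) dx.
Thus ∫_0^5/3 u'(x) v'(x) dx = ∫_0^5/3 f(x) v(x) dx + [u'(x) v(x)]_0^5/3.
Choose V so that boundary terms are either known or forced to vanish.
u has homogeneous Neumann: u'(0) = u'(5/3) = 0. So [u' v]_0^5/3 = 0·v(5/3) − 0·v(0) = 0 for any v; take V = H^1(0, 5/3).
Weak formulation: find u (satisfying any essential BC) such that ∫_0^5/3 u'(x) v'(x) dx = ∫_0^5/3 f v dx for all v ∈ V (homogeneous Neumann, so boundary terms vanish).
Substituting f(x) = -3*x^2 + 3*x + 5/18, the right-hand side is ∫_0^5/3 (-3*x^2 + 3*x + 5/18) v dx.
Compatibility check (pure Neumann): taking v ≡ 1 ∈ V gives 0 = ∫_0^5/3 f dx + (0) − (0), i.e. ∫_0^5/3 f dx must equal u'(0) − u'(5/3) = 0. Indeed ∫_0^5/3 (-3*x^2 + 3*x + 5/18) dx = 0, so the data are compatible. The solution is then unique only up to an additive constant (fix it e.g. by requiring ∫_0^5/3 u dx = 0).


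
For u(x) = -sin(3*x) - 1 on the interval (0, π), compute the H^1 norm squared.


||u||_{H^1(0,π)}^2 = 4/3 + 6*π

u'(x) = -3*cos(3*x).
Expand u² and (u')² and integrate term by term on (0, π), using: for integers n ≥ 1, ∫_0^π sin²(nx) dx = ∫_0^π cos²(nx) dx = π/2; for n ≠ n', ∫_0^π sin(nx)sin(n'x) dx = ∫_0^π cos(nx)cos(n'x) dx = 0; and by product-to-sum, ∫_0^π sin(nx)cos(n'x) dx = ½∫_0^π [sin((n+n')x) + sin((n−n')x)] dx, which is 0 when n+n' is even and 2n/(n²−n'²) when n+n' is odd (it need not vanish on (0, π)). For the constant mode: ∫_0^π 1 dx = π, ∫_0^π cos(nx) dx = 0, ∫_0^π sin(nx) dx = (1−(−1)^n)/n.
  u² squared terms: (-1)²·∫1 dx = 1·π = π;  (-1)²·∫sin(3x)² dx = 1·π/2 = π/2.
  u² cross terms: 2·(-1)·(-1)·∫1·sin(3x) dx = 2·(2/3) = 4/3.
  So ∫_0^π u² dx = π + π/2 + 4/3 = 4/3 + 3*π/2.
  (u')² squared terms: (-3)²·∫cos(3x)² dx = 9·π/2 = 9*π/2.
  So ∫_0^π (u')² dx = 9*π/2.
||u||_{H^1}^2 = (4/3 + 3*π/2) + (9*π/2) = 4/3 + 6*π.


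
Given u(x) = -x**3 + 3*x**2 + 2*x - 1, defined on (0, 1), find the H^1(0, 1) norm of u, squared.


||u||_{H^1}^2 = 3943/210

The H^1 norm (squared) on an interval (0, L) is
  ||u||_{H^1}^2 = ∫_0^L u(x)^2 dx + ∫_0^L u'(x)^2 dx.
Compute u'(x) = -3*x**2 + 6*x + 2.
Then u(x)^2 = x**6 - 6*x**5 + 5*x**4 + 14*x**3 - 2*x**2 - 4*x + 1 and u'(x)^2 = 9*x**4 - 36*x**3 + 24*x**2 + 24*x + 4.
Integrate each monomial from 0 to 1 using ∫_0^1 c·x^n dx = c·1^(n+1)/(n+1):
  ∫_0^1 u(x)^2 dx = ∫_0^1 (x^6 - 6*x^5 + 5*x^4 + 14*x^3 - 2*x^2 - 4*x + 1) dx. Term by term:
    ∫_0^1 x^6 dx = 1/7;  ∫_0^1 -6*x^5 dx = -1;  ∫_0^1 5*x^4 dx = 1;
    ∫_0^1 14*x^3 dx = 7/2;  ∫_0^1 -2*x^2 dx = -2/3;  ∫_0^1 -4*x dx = -2;
    ∫_0^1 1 dx = 1.
  Sum: 1/7 − 1 + 1 + 7/2 − 2/3 − 2 + 1 = 83/42.
  ∫_0^1 u'(x)^2 dx = ∫_0^1 (9*x^4 - 36*x^3 + 24*x^2 + 24*x + 4) dx. Term by term:
    ∫_0^1 9*x^4 dx = 9/5;  ∫_0^1 -36*x^3 dx = -9;  ∫_0^1 24*x^2 dx = 8;
    ∫_0^1 24*x dx = 12;  ∫_0^1 4 dx = 4.
  Sum: 9/5 − 9 + 8 + 12 + 4 = 84/5.
Adding: ||u||_{H^1}^2 = 83/42 + 84/5 = 3943/210.


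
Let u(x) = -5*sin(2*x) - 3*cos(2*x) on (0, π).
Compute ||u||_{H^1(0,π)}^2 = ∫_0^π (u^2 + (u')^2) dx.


||u||_{H^1(0,π)}^2 = 85*π

u'(x) = 6*sin(2*x) - 10*cos(2*x).
Expand u² and (u')² and integrate term by term on (0, π), using: for integers n ≥ 1, ∫_0^π sin²(nx) dx = ∫_0^π cos²(nx) dx = π/2; for n ≠ n', ∫_0^π sin(nx)sin(n'x) dx = ∫_0^π cos(nx)cos(n'x) dx = 0; and by product-to-sum, ∫_0^π sin(nx)cos(n'x) dx = ½∫_0^π [sin((n+n')x) + sin((n−n')x)] dx, which is 0 when n+n' is even and 2n/(n²−n'²) when n+n' is odd (it need not vanish on (0, π)).
  u² squared terms: (-5)²·∫sin(2x)² dx = 25·π/2 = 25*π/2;  (-3)²·∫cos(2x)² dx = 9·π/2 = 9*π/2.
  u² cross terms: 2·(-5)·(-3)·∫sin(2x)·cos(2x) dx = 30·(0) = 0.
  So ∫_0^π u² dx = 25*π/2 + 9*π/2 + 0 = 17*π.
  (u')² squared terms: (-10)²·∫cos(2x)² dx = 100·π/2 = 50*π;  (6)²·∫sin(2x)² dx = 36·π/2 = 18*π.
  (u')² cross terms: 2·(-10)·(6)·∫cos(2x)·sin(2x) dx = -120·(0) = 0.
  So ∫_0^π (u')² dx = 50*π + 18*π + 0 = 68*π.
||u||_{H^1}^2 = (17*π) + (68*π) = 85*π.


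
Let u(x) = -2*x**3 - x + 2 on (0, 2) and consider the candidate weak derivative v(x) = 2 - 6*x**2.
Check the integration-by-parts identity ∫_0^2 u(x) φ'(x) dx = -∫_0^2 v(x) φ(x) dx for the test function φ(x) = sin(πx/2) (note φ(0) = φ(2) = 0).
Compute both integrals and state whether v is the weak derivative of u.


LHS = -192/π^3 + 52/π, RHS = -192/π^3 + 40/π. No, v is not the weak derivative of u.

u(x) = -2*x**3 - x + 2, classical derivative u'(x) = -6*x**2 - 1.
φ(x) = sin(πx/2), so φ'(x) = π*cos(π*x/2)/2.
Note φ(0) = φ(2) = 0, so the boundary term u·φ vanishes.
LHS = ∫_0^2 u(x) φ'(x) dx = ∫_0^2 (-π*x^3*cos(π*x/2) - π*x*cos(π*x/2)/2 + π*cos(π*x/2)) dx. Term by term:
  ∫_0^2 π*cos(π*x/2) dx = 0;  ∫_0^2 -π*x^3*cos(π*x/2) dx = -192/π^3 + 48/π;  ∫_0^2 -π*x*cos(π*x/2)/2 dx = 4/π.
Sum: 0 + -192/π^3 + 48/π + 4/π = -192/π^3 + 52/π.
So LHS = -192/π^3 + 52/π.
∫_0^2 v(x) φ(x) dx = ∫_0^2 (-6*x^2*sin(π*x/2) + 2*sin(π*x/2)) dx. Term by term:
  ∫_0^2 2*sin(π*x/2) dx = 8/π;  ∫_0^2 -6*x^2*sin(π*x/2) dx = -48/π + 192/π^3.
Sum: 8/π + -48/π + 192/π^3 = -40/π + 192/π^3.
So RHS = -∫_0^2 v(x) φ(x) dx = -192/π^3 + 40/π.
LHS − RHS = 12/π ≠ 0, so the identity fails.
(For a valid weak derivative the identity must hold for EVERY test function, in particular this one. The failure shows v is NOT the weak derivative of u.)
Correct weak derivative would be u'(x) = -6*x**2 - 1.


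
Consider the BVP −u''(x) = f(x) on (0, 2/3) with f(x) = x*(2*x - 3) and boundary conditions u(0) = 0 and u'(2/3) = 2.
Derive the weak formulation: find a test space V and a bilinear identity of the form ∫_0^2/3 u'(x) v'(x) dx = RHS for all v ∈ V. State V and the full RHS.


V = {v ∈ H^1(0, 2/3) : v(0) = 0} (test functions vanish at x = 0 where u is specified); weak form: ∫_0^2/3 u'v' dx = ∫_0^2/3 (x*(2*x - 3)) v dx + 2·v(2/3) for all v ∈ V.

Multiply both sides by a test function v and integrate from 0 to 2/3:
  ∫_0^2/3 −u''(x) v(x) dx = ∫_0^2/3 f(x) v(x) dx.
Integrate the LHS by parts once:
  ∫_0^2/3 −u'' v dx = −[u'(x) v(x)]_0^2/3 + ∫_0^2/3 u'(x) v'(x) dx.
Thus ∫_0^2/3 u'(x) v'(x) dx = ∫_0^2/3 f(x) v(x) dx + [u'(x) v(x)]_0^2/3.
Choose V so that boundary terms are either known or forced to vanish.
Mixed BC: u(0) = 0 (Dirichlet) and u'(2/3) = 2 (Neumann). Define V = {v ∈ H^1(0, 2/3) : v(0) = 0}. Then [u' v]_0^2/3 = u'(2/3)·v(2/3) − u'(0)·0 = 2·v(2/3).
Weak formulation: find u (satisfying any essential BC) such that ∫_0^2/3 u'(x) v'(x) dx = ∫_0^2/3 f v dx + 2·v(2/3) for all v ∈ V (Dirichlet at 0 absorbed into V; Neumann datum at x = 2/3 contributes the boundary term).
Substituting f(x) = x*(2*x - 3), the right-hand side is ∫_0^2/3 (x*(2*x - 3)) v dx + 2·v(2/3).


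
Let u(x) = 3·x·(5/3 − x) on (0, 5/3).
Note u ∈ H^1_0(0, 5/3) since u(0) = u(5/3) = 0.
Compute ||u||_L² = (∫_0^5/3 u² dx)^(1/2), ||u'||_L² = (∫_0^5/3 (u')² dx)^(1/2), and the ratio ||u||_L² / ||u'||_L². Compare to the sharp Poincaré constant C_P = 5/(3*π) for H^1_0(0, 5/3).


||u||_L² / ||u'||_L² = sqrt(10)/6 < C_P = 5/(3*π).

u(x) = 3·x·(5/3 − x), so u'(x) = 5 - 6*x.
u(x) = 3·x·(5/3 − x) vanishes at x = 0 and x = 5/3, so u ∈ H^1_0(0, 5/3). Differentiate via the product rule and integrate the resulting polynomials term by term.
  ∫_0^5/3 u² dx = ∫_0^5/3 (9*x^4 - 30*x^3 + 25*x^2) dx. Term by term:
    ∫_0^5/3 9*x^4 dx = 625/27;  ∫_0^5/3 -30*x^3 dx = -3125/54;  ∫_0^5/3 25*x^2 dx = 3125/81.
  Sum: 625/27 − 3125/54 + 3125/81 = 625/162.
  ∫_0^5/3 (u')² dx = ∫_0^5/3 (36*x^2 - 60*x + 25) dx. Term by term:
    ∫_0^5/3 36*x^2 dx = 500/9;  ∫_0^5/3 -60*x dx = -250/3;  ∫_0^5/3 25 dx = 125/3.
  Sum: 500/9 − 250/3 + 125/3 = 125/9.
∫_0^5/3 u² dx = 625/162, so ||u||_L² = 25*sqrt(2)/18.
∫_0^5/3 (u')² dx = 125/9, so ||u'||_L² = 5*sqrt(5)/3.
Ratio ||u||_L² / ||u'||_L² = sqrt(10)/6.
Sharp Poincaré constant on H^1_0(0, 5/3) is C_P = L/π = 5/(3*π), achieved by sin(3*π/5·x).
A polynomial bump cannot attain the sharp Poincaré constant (only the first sine eigenfunction does), so the ratio is strictly less than C_P, consistent with ||u||_L² ≤ C_P ||u'||_L².


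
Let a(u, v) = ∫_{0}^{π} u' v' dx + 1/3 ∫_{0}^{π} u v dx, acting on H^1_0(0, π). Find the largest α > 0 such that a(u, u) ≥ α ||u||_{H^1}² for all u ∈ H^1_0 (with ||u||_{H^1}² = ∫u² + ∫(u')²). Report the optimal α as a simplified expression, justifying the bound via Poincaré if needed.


α = 2/3

Coercivity of a(·,·) on H^1_0(0, π) means a(u, u) ≥ α ||u||_{H^1}² for every u ∈ H^1_0.
The interval has length L = π, and Poincaré/coercivity depend only on L. Here a(u, u) = ∫(u')² + (1/3)·∫u².
Here 0 < c = 1/3 < 1. The condition a(u,u) ≥ α||u||_{H^1}² reads (1−α)∫(u')² ≥ (α−c)∫u². Any admissible α is ≤ 1 (rapidly oscillating u have ∫u²/∫(u')² → 0), and α = 1 would force 0 ≥ (1−c)∫u², impossible since c < 1; so 1−α > 0. By the sharp Poincaré inequality on H^1_0 of an interval of length L, ∫(u')² ≥ (π/L)²∫u² with equality for the first sine mode sin(π(x−x₀)/L) (x₀ the left endpoint), so the inequality holds for all u iff (1−α)(π/L)² ≥ α − c, i.e. α ≤ ((π/L)² + c)/((π/L)² + 1) = (1 + c(L/π)²)/(1 + (L/π)²). With (π/L)² = 1 and c = 1/3, the largest admissible constant is α = ((π/L)² + c)/((π/L)² + 1).
Simplifying, α = 2/3.


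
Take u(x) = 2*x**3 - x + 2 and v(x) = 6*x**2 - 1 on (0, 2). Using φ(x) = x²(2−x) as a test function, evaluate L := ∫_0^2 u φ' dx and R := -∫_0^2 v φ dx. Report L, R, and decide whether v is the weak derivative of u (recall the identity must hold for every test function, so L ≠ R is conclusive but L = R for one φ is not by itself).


LHS = -172/15, RHS = -172/15. Yes, v = u' weakly.

u(x) = 2*x**3 - x + 2, classical derivative u'(x) = 6*x**2 - 1.
φ(x) = x²(2−x), so φ'(x) = x*(4 - 3*x).
Note φ(0) = φ(2) = 0, so the boundary term u·φ vanishes.
LHS = ∫_0^2 u(x) φ'(x) dx = ∫_0^2 (-6*x^5 + 8*x^4 + 3*x^3 - 10*x^2 + 8*x) dx. Term by term:
  ∫_0^2 -6*x^5 dx = -64;  ∫_0^2 8*x^4 dx = 256/5;  ∫_0^2 3*x^3 dx = 12;
  ∫_0^2 -10*x^2 dx = -80/3;  ∫_0^2 8*x dx = 16.
Sum: -64 + 256/5 + 12 − 80/3 + 16 = -172/15.
So LHS = -172/15.
∫_0^2 v(x) φ(x) dx = ∫_0^2 (-6*x^5 + 12*x^4 + x^3 - 2*x^2) dx. Term by term:
  ∫_0^2 -6*x^5 dx = -64;  ∫_0^2 12*x^4 dx = 384/5;  ∫_0^2 x^3 dx = 4;
  ∫_0^2 -2*x^2 dx = -16/3.
Sum: -64 + 384/5 + 4 − 16/3 = 172/15.
So RHS = -∫_0^2 v(x) φ(x) dx = -172/15.
LHS = RHS, so the identity holds for this test φ.
Moreover u is smooth here and v(x) = u'(x) = 6*x**2 - 1 pointwise, so the identity holds for every test function. Hence v is the weak derivative of u.


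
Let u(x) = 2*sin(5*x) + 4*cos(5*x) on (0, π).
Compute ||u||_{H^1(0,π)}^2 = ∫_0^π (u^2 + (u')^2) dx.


||u||_{H^1(0,π)}^2 = 260*π

u'(x) = -20*sin(5*x) + 10*cos(5*x).
Expand u² and (u')² and integrate term by term on (0, π), using: for integers n ≥ 1, ∫_0^π sin²(nx) dx = ∫_0^π cos²(nx) dx = π/2; for n ≠ n', ∫_0^π sin(nx)sin(n'x) dx = ∫_0^π cos(nx)cos(n'x) dx = 0; and by product-to-sum, ∫_0^π sin(nx)cos(n'x) dx = ½∫_0^π [sin((n+n')x) + sin((n−n')x)] dx, which is 0 when n+n' is even and 2n/(n²−n'²) when n+n' is odd (it need not vanish on (0, π)).
  u² squared terms: (2)²·∫sin(5x)² dx = 4·π/2 = 2*π;  (4)²·∫cos(5x)² dx = 16·π/2 = 8*π.
  u² cross terms: 2·(2)·(4)·∫sin(5x)·cos(5x) dx = 16·(0) = 0.
  So ∫_0^π u² dx = 2*π + 8*π + 0 = 10*π.
  (u')² squared terms: (-20)²·∫sin(5x)² dx = 400·π/2 = 200*π;  (10)²·∫cos(5x)² dx = 100·π/2 = 50*π.
  (u')² cross terms: 2·(-20)·(10)·∫sin(5x)·cos(5x) dx = -400·(0) = 0.
  So ∫_0^π (u')² dx = 200*π + 50*π + 0 = 250*π.
||u||_{H^1}^2 = (10*π) + (250*π) = 260*π.


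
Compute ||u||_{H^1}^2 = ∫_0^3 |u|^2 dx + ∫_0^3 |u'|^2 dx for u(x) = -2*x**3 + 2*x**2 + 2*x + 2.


||u||_{H^1}^2 = 36012/35

The H^1 norm (squared) on an interval (0, L) is
  ||u||_{H^1}^2 = ∫_0^L u(x)^2 dx + ∫_0^L u'(x)^2 dx.
Compute u'(x) = -6*x**2 + 4*x + 2.
Then u(x)^2 = 4*x**6 - 8*x**5 - 4*x**4 + 12*x**2 + 8*x + 4 and u'(x)^2 = 36*x**4 - 48*x**3 - 8*x**2 + 16*x + 4.
Integrate each monomial from 0 to 3 using ∫_0^3 c·x^n dx = c·3^(n+1)/(n+1):
  ∫_0^3 u(x)^2 dx = ∫_0^3 (4*x^6 - 8*x^5 - 4*x^4 + 12*x^2 + 8*x + 4) dx. Term by term:
    ∫_0^3 4*x^6 dx = 8748/7;  ∫_0^3 -8*x^5 dx = -972;  ∫_0^3 -4*x^4 dx = -972/5;
    ∫_0^3 12*x^2 dx = 108;  ∫_0^3 8*x dx = 36;  ∫_0^3 4 dx = 12.
  Sum: 8748/7 − 972 − 972/5 + 108 + 36 + 12 = 8376/35.
  ∫_0^3 u'(x)^2 dx = ∫_0^3 (36*x^4 - 48*x^3 - 8*x^2 + 16*x + 4) dx. Term by term:
    ∫_0^3 36*x^4 dx = 8748/5;  ∫_0^3 -48*x^3 dx = -972;  ∫_0^3 -8*x^2 dx = -72;
    ∫_0^3 16*x dx = 72;  ∫_0^3 4 dx = 12.
  Sum: 8748/5 − 972 − 72 + 72 + 12 = 3948/5.
Adding: ||u||_{H^1}^2 = 8376/35 + 3948/5 = 36012/35.


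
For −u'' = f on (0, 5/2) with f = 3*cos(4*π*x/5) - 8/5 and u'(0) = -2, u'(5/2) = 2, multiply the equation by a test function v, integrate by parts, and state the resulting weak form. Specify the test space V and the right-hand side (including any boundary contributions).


V = H^1(0, 5/2) (v unrestricted at boundary; u is determined up to an additive constant); weak form: ∫_0^5/2 u'v' dx = ∫_0^5/2 (3*cos(4*π*x/5) - 8/5) v dx + 2·v(5/2) + 2·v(0) for all v ∈ V.

Multiply both sides by a test function v and integrate from 0 to 5/2:
  ∫_0^5/2 −u''(x) v(x) dx = ∫_0^5/2 f(x) v(x) dx.
Integrate the LHS by parts once:
  ∫_0^5/2 −u'' v dx = −[u'(x) v(x)]_0^5/2 + ∫_0^5/2 u'(x) v'(x) dx.
Thus ∫_0^5/2 u'(x) v'(x) dx = ∫_0^5/2 f(x) v(x) dx + [u'(x) v(x)]_0^5/2.
Choose V so that boundary terms are either known or forced to vanish.
u has inhomogeneous Neumann u'(0) = -2, u'(5/2) = 2. [u' v]_0^5/2 = (2)·v(5/2) − (-2)·v(0) = 2·v(5/2) + 2·v(0). Take V = H^1(0, 5/2); boundary term becomes part of RHS.
Weak formulation: find u (satisfying any essential BC) such that ∫_0^5/2 u'(x) v'(x) dx = ∫_0^5/2 f v dx + 2·v(5/2) + 2·v(0) for all v ∈ V (Neumann data are natural BCs: they enter the RHS as boundary terms).
Substituting f(x) = 3*cos(4*π*x/5) - 8/5, the right-hand side is ∫_0^5/2 (3*cos(4*π*x/5) - 8/5) v dx + 2·v(5/2) + 2·v(0).
Compatibility check (pure Neumann): taking v ≡ 1 ∈ V gives 0 = ∫_0^5/2 f dx + (2) − (-2), i.e. ∫_0^5/2 f dx must equal u'(0) − u'(5/2) = -4. Indeed ∫_0^5/2 (3*cos(4*π*x/5) - 8/5) dx = -4, so the data are compatible. The solution is then unique only up to an additive constant (fix it e.g. by requiring ∫_0^5/2 u dx = 0).


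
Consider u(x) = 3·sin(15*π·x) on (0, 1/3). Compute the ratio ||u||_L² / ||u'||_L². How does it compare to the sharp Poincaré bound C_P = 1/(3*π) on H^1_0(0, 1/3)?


||u||_L² / ||u'||_L² = 1/(15*π) < C_P = 1/(3*π).

u(x) = 3·sin(15*π·x), so u'(x) = 45*π*cos(15*π*x).
Writing u(x) = A·sin(kπx/L) with A = 3 and k = 5, use ∫_0^L sin²(kπx/L) dx = L/2 and ∫_0^L cos²(kπx/L) dx = L/2.
u² = 9·sin²(15*π·x) and (u')² = 2025*π^2·cos²(15*π·x), and each of sin², cos² integrates to L/2 = 1/6 over (0, 1/3).
∫_0^1/3 u² dx = 3/2, so ||u||_L² = sqrt(6)/2.
∫_0^1/3 (u')² dx = 675*π^2/2, so ||u'||_L² = 15*sqrt(6)*π/2.
Ratio ||u||_L² / ||u'||_L² = 1/(15*π).
Sharp Poincaré constant on H^1_0(0, 1/3) is C_P = L/π = 1/(3*π), achieved by sin(3*π·x).
This is the k = 5 harmonic; the ratio L/(kπ) is strictly less than C_P = L/π, consistent with the sharp inequality ||u||_L² ≤ C_P ||u'||_L².


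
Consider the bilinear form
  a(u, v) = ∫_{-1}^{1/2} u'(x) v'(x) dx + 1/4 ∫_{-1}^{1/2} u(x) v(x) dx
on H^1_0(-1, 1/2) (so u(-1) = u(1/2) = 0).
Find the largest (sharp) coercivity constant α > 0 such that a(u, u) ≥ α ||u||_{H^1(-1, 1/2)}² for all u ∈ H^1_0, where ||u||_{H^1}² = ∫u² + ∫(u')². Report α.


α = (9 + 16*π^2)/(4*(9 + 4*π^2))

Coercivity of a(·,·) on H^1_0(-1, 1/2) means a(u, u) ≥ α ||u||_{H^1}² for every u ∈ H^1_0.
The interval has length L = 3/2, and Poincaré/coercivity depend only on L. Here a(u, u) = ∫(u')² + (1/4)·∫u².
Here 0 < c = 1/4 < 1. The condition a(u,u) ≥ α||u||_{H^1}² reads (1−α)∫(u')² ≥ (α−c)∫u². Any admissible α is ≤ 1 (rapidly oscillating u have ∫u²/∫(u')² → 0), and α = 1 would force 0 ≥ (1−c)∫u², impossible since c < 1; so 1−α > 0. By the sharp Poincaré inequality on H^1_0 of an interval of length L, ∫(u')² ≥ (π/L)²∫u² with equality for the first sine mode sin(π(x−x₀)/L) (x₀ the left endpoint), so the inequality holds for all u iff (1−α)(π/L)² ≥ α − c, i.e. α ≤ ((π/L)² + c)/((π/L)² + 1) = (1 + c(L/π)²)/(1 + (L/π)²). With (π/L)² = 4*π^2/9 and c = 1/4, the largest admissible constant is α = ((π/L)² + c)/((π/L)² + 1).
Simplifying, α = (9 + 16*π^2)/(4*(9 + 4*π^2)).


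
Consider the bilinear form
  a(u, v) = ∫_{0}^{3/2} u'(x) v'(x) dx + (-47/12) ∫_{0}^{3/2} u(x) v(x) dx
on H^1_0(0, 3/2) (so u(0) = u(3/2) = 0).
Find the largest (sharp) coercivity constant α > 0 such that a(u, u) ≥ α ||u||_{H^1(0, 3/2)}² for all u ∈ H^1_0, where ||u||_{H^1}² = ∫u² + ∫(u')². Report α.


α = (-141 + 16*π^2)/(4*(9 + 4*π^2))

Coercivity of a(·,·) on H^1_0(0, 3/2) means a(u, u) ≥ α ||u||_{H^1}² for every u ∈ H^1_0.
The interval has length L = 3/2, and Poincaré/coercivity depend only on L. Here a(u, u) = ∫(u')² + (-47/12)·∫u².
Here c = -47/12 < 0 with |c| < (π/L)² = 4*π^2/9, so coercivity still holds. The condition a(u,u) ≥ α||u||_{H^1}² reads (1−α)∫(u')² ≥ (α−c)∫u². Any admissible α is ≤ 1 (rapidly oscillating u have ∫u²/∫(u')² → 0), and α = 1 would force 0 ≥ (1−c)∫u², impossible since c < 1; so 1−α > 0. By the sharp Poincaré inequality on H^1_0 of an interval of length L, ∫(u')² ≥ (π/L)²∫u² with equality for the first sine mode sin(π(x−x₀)/L) (x₀ the left endpoint), so the inequality holds for all u iff (1−α)(π/L)² ≥ α − c, i.e. α ≤ ((π/L)² + c)/((π/L)² + 1) = (1 + c(L/π)²)/(1 + (L/π)²). (Direct route, valid since c ≤ 0: Poincaré gives c∫u² ≥ c(L/π)²∫(u')², so a(u,u) ≥ (1 + c(L/π)²)∫(u')², while ||u||_{H^1}² ≤ (1 + (L/π)²)∫(u')²; dividing yields the same α.) With (π/L)² = 4*π^2/9 and c = -47/12, the largest admissible constant is α = ((π/L)² + c)/((π/L)² + 1).
Simplifying, α = (-141 + 16*π^2)/(4*(9 + 4*π^2)).


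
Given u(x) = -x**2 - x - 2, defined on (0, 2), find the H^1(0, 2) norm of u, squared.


||u||_{H^1}^2 = 322/5

The H^1 norm (squared) on an interval (0, L) is
  ||u||_{H^1}^2 = ∫_0^L u(x)^2 dx + ∫_0^L u'(x)^2 dx.
Compute u'(x) = -2*x - 1.
Then u(x)^2 = x**4 + 2*x**3 + 5*x**2 + 4*x + 4 and u'(x)^2 = 4*x**2 + 4*x + 1.
Integrate each monomial from 0 to 2 using ∫_0^2 c·x^n dx = c·2^(n+1)/(n+1):
  ∫_0^2 u(x)^2 dx = ∫_0^2 (x^4 + 2*x^3 + 5*x^2 + 4*x + 4) dx. Term by term:
    ∫_0^2 x^4 dx = 32/5;  ∫_0^2 2*x^3 dx = 8;  ∫_0^2 5*x^2 dx = 40/3;
    ∫_0^2 4*x dx = 8;  ∫_0^2 4 dx = 8.
  Sum: 32/5 + 8 + 40/3 + 8 + 8 = 656/15.
  ∫_0^2 u'(x)^2 dx = ∫_0^2 (4*x^2 + 4*x + 1) dx. Term by term:
    ∫_0^2 4*x^2 dx = 32/3;  ∫_0^2 4*x dx = 8;  ∫_0^2 1 dx = 2.
  Sum: 32/3 + 8 + 2 = 62/3.
Adding: ||u||_{H^1}^2 = 656/15 + 62/3 = 322/5.


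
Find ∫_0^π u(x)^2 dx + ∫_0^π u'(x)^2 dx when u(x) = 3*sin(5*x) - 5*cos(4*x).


||u||_{H^1(0,π)}^2 = -1700/3 + 659*π/2

u'(x) = 20*sin(4*x) + 15*cos(5*x).
Expand u² and (u')² and integrate term by term on (0, π), using: for integers n ≥ 1, ∫_0^π sin²(nx) dx = ∫_0^π cos²(nx) dx = π/2; for n ≠ n', ∫_0^π sin(nx)sin(n'x) dx = ∫_0^π cos(nx)cos(n'x) dx = 0; and by product-to-sum, ∫_0^π sin(nx)cos(n'x) dx = ½∫_0^π [sin((n+n')x) + sin((n−n')x)] dx, which is 0 when n+n' is even and 2n/(n²−n'²) when n+n' is odd (it need not vanish on (0, π)).
  u² squared terms: (-5)²·∫cos(4x)² dx = 25·π/2 = 25*π/2;  (3)²·∫sin(5x)² dx = 9·π/2 = 9*π/2.
  u² cross terms: 2·(-5)·(3)·∫cos(4x)·sin(5x) dx = -30·(10/9) = -100/3.
  So ∫_0^π u² dx = 25*π/2 + 9*π/2 − 100/3 = -100/3 + 17*π.
  (u')² squared terms: (15)²·∫cos(5x)² dx = 225·π/2 = 225*π/2;  (20)²·∫sin(4x)² dx = 400·π/2 = 200*π.
  (u')² cross terms: 2·(15)·(20)·∫cos(5x)·sin(4x) dx = 600·(-8/9) = -1600/3.
  So ∫_0^π (u')² dx = 225*π/2 + 200*π − 1600/3 = -1600/3 + 625*π/2.
||u||_{H^1}^2 = (-100/3 + 17*π) + (-1600/3 + 625*π/2) = -1700/3 + 659*π/2.


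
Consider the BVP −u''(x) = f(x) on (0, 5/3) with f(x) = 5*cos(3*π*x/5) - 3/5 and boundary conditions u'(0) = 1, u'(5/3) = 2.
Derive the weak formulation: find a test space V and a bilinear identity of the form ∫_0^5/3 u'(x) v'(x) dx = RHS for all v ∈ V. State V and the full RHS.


V = H^1(0, 5/3) (v unrestricted at boundary; u is determined up to an additive constant); weak form: ∫_0^5/3 u'v' dx = ∫_0^5/3 (5*cos(3*π*x/5) - 3/5) v dx + 2·v(5/3) − v(0) for all v ∈ V.

Multiply both sides by a test function v and integrate from 0 to 5/3:
  ∫_0^5/3 −u''(x) v(x) dx = ∫_0^5/3 f(x) v(x) dx.
Integrate the LHS by parts once:
  ∫_0^5/3 −u'' v dx = −[u'(x) v(x)]_0^5/3 + ∫_0^5/3 u'(x) v'(x) dx.
Thus ∫_0^5/3 u'(x) v'(x) dx = ∫_0^5/3 f(x) v(x) dx + [u'(x) v(x)]_0^5/3.
Choose V so that boundary terms are either known or forced to vanish.
u has inhomogeneous Neumann u'(0) = 1, u'(5/3) = 2. [u' v]_0^5/3 = (2)·v(5/3) − (1)·v(0) = 2·v(5/3) − v(0). Take V = H^1(0, 5/3); boundary term becomes part of RHS.
Weak formulation: find u (satisfying any essential BC) such that ∫_0^5/3 u'(x) v'(x) dx = ∫_0^5/3 f v dx + 2·v(5/3) − v(0) for all v ∈ V (Neumann data are natural BCs: they enter the RHS as boundary terms).
Substituting f(x) = 5*cos(3*π*x/5) - 3/5, the right-hand side is ∫_0^5/3 (5*cos(3*π*x/5) - 3/5) v dx + 2·v(5/3) − v(0).
Compatibility check (pure Neumann): taking v ≡ 1 ∈ V gives 0 = ∫_0^5/3 f dx + (2) − (1), i.e. ∫_0^5/3 f dx must equal u'(0) − u'(5/3) = -1. Indeed ∫_0^5/3 (5*cos(3*π*x/5) - 3/5) dx = -1, so the data are compatible. The solution is then unique only up to an additive constant (fix it e.g. by requiring ∫_0^5/3 u dx = 0).
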